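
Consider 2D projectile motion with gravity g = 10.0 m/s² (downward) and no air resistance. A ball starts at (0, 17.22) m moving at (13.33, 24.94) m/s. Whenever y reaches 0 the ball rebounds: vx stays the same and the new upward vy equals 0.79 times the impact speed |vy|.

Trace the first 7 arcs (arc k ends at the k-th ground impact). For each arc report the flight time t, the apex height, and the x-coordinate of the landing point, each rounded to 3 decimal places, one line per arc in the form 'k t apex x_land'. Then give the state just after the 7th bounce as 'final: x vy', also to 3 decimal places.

1 5.603 48.320 74.684
2 4.912 30.157 140.158
3 3.880 18.821 191.882
4 3.065 11.746 232.744
5 2.422 7.331 265.025
6 1.913 4.575 290.527
7 1.511 2.855 310.674
final: 310.674 5.970

Arc 1: start y=17.220, vy=24.940 → t=5.603, apex=48.320, x_land=74.684, impact vy=-31.087
  bounce: vy ← 0.79·31.087 = 24.559
Arc 2: start y=0.000, vy=24.559 → t=4.912, apex=30.157, x_land=140.158, impact vy=-24.559
  bounce: vy ← 0.79·24.559 = 19.401
Arc 3: start y=0.000, vy=19.401 → t=3.880, apex=18.821, x_land=191.882, impact vy=-19.401
  bounce: vy ← 0.79·19.401 = 15.327
Arc 4: start y=0.000, vy=15.327 → t=3.065, apex=11.746, x_land=232.744, impact vy=-15.327
  bounce: vy ← 0.79·15.327 = 12.108
Arc 5: start y=0.000, vy=12.108 → t=2.422, apex=7.331, x_land=265.025, impact vy=-12.108
  bounce: vy ← 0.79·12.108 = 9.566
Arc 6: start y=0.000, vy=9.566 → t=1.913, apex=4.575, x_land=290.527, impact vy=-9.566
  bounce: vy ← 0.79·9.566 = 7.557
Arc 7: start y=0.000, vy=7.557 → t=1.511, apex=2.855, x_land=310.674, impact vy=-7.557
  bounce: vy ← 0.79·7.557 = 5.970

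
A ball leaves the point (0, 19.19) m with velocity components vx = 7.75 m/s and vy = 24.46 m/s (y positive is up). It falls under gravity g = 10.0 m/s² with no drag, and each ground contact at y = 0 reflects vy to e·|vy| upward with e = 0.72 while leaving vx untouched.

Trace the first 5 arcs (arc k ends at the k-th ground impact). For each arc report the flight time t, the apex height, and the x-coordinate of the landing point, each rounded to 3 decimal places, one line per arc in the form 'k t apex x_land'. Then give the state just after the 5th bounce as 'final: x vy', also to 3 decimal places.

1 5.580 49.105 43.244
2 4.513 25.456 78.217
3 3.249 13.196 103.398
4 2.339 6.841 121.529
5 1.684 3.546 134.582
final: 134.582 6.064

Arc 1: start y=19.190, vy=24.460 → t=5.580, apex=49.105, x_land=43.244, impact vy=-31.338
  bounce: vy ← 0.72·31.338 = 22.564
Arc 2: start y=0.000, vy=22.564 → t=4.513, apex=25.456, x_land=78.217, impact vy=-22.564
  bounce: vy ← 0.72·22.564 = 16.246
Arc 3: start y=0.000, vy=16.246 → t=3.249, apex=13.196, x_land=103.398, impact vy=-16.246
  bounce: vy ← 0.72·16.246 = 11.697
Arc 4: start y=0.000, vy=11.697 → t=2.339, apex=6.841, x_land=121.529, impact vy=-11.697
  bounce: vy ← 0.72·11.697 = 8.422
Arc 5: start y=0.000, vy=8.422 → t=1.684, apex=3.546, x_land=134.582, impact vy=-8.422
  bounce: vy ← 0.72·8.422 = 6.064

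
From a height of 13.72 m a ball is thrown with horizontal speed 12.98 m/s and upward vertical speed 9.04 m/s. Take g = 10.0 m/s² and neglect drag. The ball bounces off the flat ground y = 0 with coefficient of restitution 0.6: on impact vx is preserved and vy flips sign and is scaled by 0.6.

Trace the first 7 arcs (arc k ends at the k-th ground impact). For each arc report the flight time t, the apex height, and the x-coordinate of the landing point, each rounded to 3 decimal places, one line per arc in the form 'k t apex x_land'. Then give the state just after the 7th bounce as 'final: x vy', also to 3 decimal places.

1 2.791 17.806 36.229
2 2.265 6.410 65.622
3 1.359 2.308 83.259
4 0.815 0.831 93.840
5 0.489 0.299 100.190
6 0.293 0.108 103.999
7 0.176 0.039 106.285
final: 106.285 0.528

Arc 1: start y=13.720, vy=9.040 → t=2.791, apex=17.806, x_land=36.229, impact vy=-18.871
  bounce: vy ← 0.6·18.871 = 11.323
Arc 2: start y=0.000, vy=11.323 → t=2.265, apex=6.410, x_land=65.622, impact vy=-11.323
  bounce: vy ← 0.6·11.323 = 6.794
Arc 3: start y=0.000, vy=6.794 → t=1.359, apex=2.308, x_land=83.259, impact vy=-6.794
  bounce: vy ← 0.6·6.794 = 4.076
Arc 4: start y=0.000, vy=4.076 → t=0.815, apex=0.831, x_land=93.840, impact vy=-4.076
  bounce: vy ← 0.6·4.076 = 2.446
Arc 5: start y=0.000, vy=2.446 → t=0.489, apex=0.299, x_land=100.190, impact vy=-2.446
  bounce: vy ← 0.6·2.446 = 1.467
Arc 6: start y=0.000, vy=1.467 → t=0.293, apex=0.108, x_land=103.999, impact vy=-1.467
  bounce: vy ← 0.6·1.467 = 0.880
Arc 7: start y=0.000, vy=0.880 → t=0.176, apex=0.039, x_land=106.285, impact vy=-0.880
  bounce: vy ← 0.6·0.880 = 0.528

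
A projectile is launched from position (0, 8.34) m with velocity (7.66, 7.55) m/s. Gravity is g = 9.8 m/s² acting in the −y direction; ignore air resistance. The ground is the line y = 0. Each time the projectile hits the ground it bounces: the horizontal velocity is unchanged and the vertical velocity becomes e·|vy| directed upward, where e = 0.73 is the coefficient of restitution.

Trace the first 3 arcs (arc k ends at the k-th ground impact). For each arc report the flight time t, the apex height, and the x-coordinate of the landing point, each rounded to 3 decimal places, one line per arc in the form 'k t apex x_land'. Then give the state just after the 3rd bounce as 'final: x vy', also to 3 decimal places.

Arc 1: start y=8.340, vy=7.550 → t=2.286, apex=11.248, x_land=17.507, impact vy=-14.848
  bounce: vy ← 0.73·14.848 = 10.839
Arc 2: start y=0.000, vy=10.839 → t=2.212, apex=5.994, x_land=34.452, impact vy=-10.839
  bounce: vy ← 0.73·10.839 = 7.913
Arc 3: start y=0.000, vy=7.913 → t=1.615, apex=3.194, x_land=46.821, impact vy=-7.913
  bounce: vy ← 0.73·7.913 = 5.776

1 2.286 11.248 17.507
2 2.212 5.994 34.452
3 1.615 3.194 46.821
final: 46.821 5.776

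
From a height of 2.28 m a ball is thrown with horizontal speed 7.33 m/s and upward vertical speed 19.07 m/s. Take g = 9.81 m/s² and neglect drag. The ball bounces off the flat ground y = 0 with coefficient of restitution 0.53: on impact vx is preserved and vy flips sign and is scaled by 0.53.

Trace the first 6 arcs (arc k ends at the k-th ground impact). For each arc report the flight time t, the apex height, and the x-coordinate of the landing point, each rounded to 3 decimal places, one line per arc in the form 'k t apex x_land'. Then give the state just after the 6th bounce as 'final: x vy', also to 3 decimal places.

Arc 1: start y=2.280, vy=19.070 → t=4.004, apex=20.815, x_land=29.349, impact vy=-20.209
  bounce: vy ← 0.53·20.209 = 10.711
Arc 2: start y=0.000, vy=10.711 → t=2.184, apex=5.847, x_land=45.355, impact vy=-10.711
  bounce: vy ← 0.53·10.711 = 5.677
Arc 3: start y=0.000, vy=5.677 → t=1.157, apex=1.642, x_land=53.838, impact vy=-5.677
  bounce: vy ← 0.53·5.677 = 3.009
Arc 4: start y=0.000, vy=3.009 → t=0.613, apex=0.461, x_land=58.334, impact vy=-3.009
  bounce: vy ← 0.53·3.009 = 1.595
Arc 5: start y=0.000, vy=1.595 → t=0.325, apex=0.130, x_land=60.717, impact vy=-1.595
  bounce: vy ← 0.53·1.595 = 0.845
Arc 6: start y=0.000, vy=0.845 → t=0.172, apex=0.036, x_land=61.980, impact vy=-0.845
  bounce: vy ← 0.53·0.845 = 0.448

1 4.004 20.815 29.349
2 2.184 5.847 45.355
3 1.157 1.642 53.838
4 0.613 0.461 58.334
5 0.325 0.130 60.717
6 0.172 0.036 61.980
final: 61.980 0.448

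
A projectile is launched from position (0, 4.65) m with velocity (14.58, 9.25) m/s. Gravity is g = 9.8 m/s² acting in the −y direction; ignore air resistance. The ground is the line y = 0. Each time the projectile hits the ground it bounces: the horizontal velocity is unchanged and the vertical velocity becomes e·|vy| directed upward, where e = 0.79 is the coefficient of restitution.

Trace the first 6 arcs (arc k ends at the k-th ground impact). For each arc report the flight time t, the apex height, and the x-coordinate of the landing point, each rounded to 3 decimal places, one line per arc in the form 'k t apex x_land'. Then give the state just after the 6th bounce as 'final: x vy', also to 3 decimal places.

Arc 1: start y=4.650, vy=9.250 → t=2.300, apex=9.015, x_land=33.538, impact vy=-13.293
  bounce: vy ← 0.79·13.293 = 10.501
Arc 2: start y=0.000, vy=10.501 → t=2.143, apex=5.627, x_land=64.785, impact vy=-10.501
  bounce: vy ← 0.79·10.501 = 8.296
Arc 3: start y=0.000, vy=8.296 → t=1.693, apex=3.512, x_land=89.471, impact vy=-8.296
  bounce: vy ← 0.79·8.296 = 6.554
Arc 4: start y=0.000, vy=6.554 → t=1.338, apex=2.192, x_land=108.972, impact vy=-6.554
  bounce: vy ← 0.79·6.554 = 5.178
Arc 5: start y=0.000, vy=5.178 → t=1.057, apex=1.368, x_land=124.378, impact vy=-5.178
  bounce: vy ← 0.79·5.178 = 4.090
Arc 6: start y=0.000, vy=4.090 → t=0.835, apex=0.854, x_land=136.549, impact vy=-4.090
  bounce: vy ← 0.79·4.090 = 3.231

1 2.300 9.015 33.538
2 2.143 5.627 64.785
3 1.693 3.512 89.471
4 1.338 2.192 108.972
5 1.057 1.368 124.378
6 0.835 0.854 136.549
final: 136.549 3.231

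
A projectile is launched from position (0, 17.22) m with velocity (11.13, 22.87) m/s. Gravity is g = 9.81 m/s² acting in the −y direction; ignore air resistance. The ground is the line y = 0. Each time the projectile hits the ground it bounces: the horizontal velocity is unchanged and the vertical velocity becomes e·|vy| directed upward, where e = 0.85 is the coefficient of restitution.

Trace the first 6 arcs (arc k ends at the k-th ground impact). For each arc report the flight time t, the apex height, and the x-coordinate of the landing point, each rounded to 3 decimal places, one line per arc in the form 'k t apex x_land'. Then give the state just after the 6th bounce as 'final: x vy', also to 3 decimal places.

1 5.322 43.878 59.236
2 5.085 31.702 115.828
3 4.322 22.905 163.930
4 3.674 16.549 204.817
5 3.123 11.956 239.572
6 2.654 8.639 269.113
final: 269.113 11.066

Arc 1: start y=17.220, vy=22.870 → t=5.322, apex=43.878, x_land=59.236, impact vy=-29.341
  bounce: vy ← 0.85·29.341 = 24.940
Arc 2: start y=0.000, vy=24.940 → t=5.085, apex=31.702, x_land=115.828, impact vy=-24.940
  bounce: vy ← 0.85·24.940 = 21.199
Arc 3: start y=0.000, vy=21.199 → t=4.322, apex=22.905, x_land=163.930, impact vy=-21.199
  bounce: vy ← 0.85·21.199 = 18.019
Arc 4: start y=0.000, vy=18.019 → t=3.674, apex=16.549, x_land=204.817, impact vy=-18.019
  bounce: vy ← 0.85·18.019 = 15.316
Arc 5: start y=0.000, vy=15.316 → t=3.123, apex=11.956, x_land=239.572, impact vy=-15.316
  bounce: vy ← 0.85·15.316 = 13.019
Arc 6: start y=0.000, vy=13.019 → t=2.654, apex=8.639, x_land=269.113, impact vy=-13.019
  bounce: vy ← 0.85·13.019 = 11.066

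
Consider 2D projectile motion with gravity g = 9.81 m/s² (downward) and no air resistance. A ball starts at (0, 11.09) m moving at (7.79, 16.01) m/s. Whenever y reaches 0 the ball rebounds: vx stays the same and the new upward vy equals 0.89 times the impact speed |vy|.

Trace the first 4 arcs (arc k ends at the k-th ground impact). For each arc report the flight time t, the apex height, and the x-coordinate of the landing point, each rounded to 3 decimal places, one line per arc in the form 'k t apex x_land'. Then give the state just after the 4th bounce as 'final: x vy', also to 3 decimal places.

1 3.851 24.154 30.000
2 3.950 19.133 60.771
3 3.515 15.155 88.156
4 3.129 12.004 112.530
final: 112.530 13.659

Arc 1: start y=11.090, vy=16.010 → t=3.851, apex=24.154, x_land=30.000, impact vy=-21.769
  bounce: vy ← 0.89·21.769 = 19.375
Arc 2: start y=0.000, vy=19.375 → t=3.950, apex=19.133, x_land=60.771, impact vy=-19.375
  bounce: vy ← 0.89·19.375 = 17.244
Arc 3: start y=0.000, vy=17.244 → t=3.515, apex=15.155, x_land=88.156, impact vy=-17.244
  bounce: vy ← 0.89·17.244 = 15.347
Arc 4: start y=0.000, vy=15.347 → t=3.129, apex=12.004, x_land=112.530, impact vy=-15.347
  bounce: vy ← 0.89·15.347 = 13.659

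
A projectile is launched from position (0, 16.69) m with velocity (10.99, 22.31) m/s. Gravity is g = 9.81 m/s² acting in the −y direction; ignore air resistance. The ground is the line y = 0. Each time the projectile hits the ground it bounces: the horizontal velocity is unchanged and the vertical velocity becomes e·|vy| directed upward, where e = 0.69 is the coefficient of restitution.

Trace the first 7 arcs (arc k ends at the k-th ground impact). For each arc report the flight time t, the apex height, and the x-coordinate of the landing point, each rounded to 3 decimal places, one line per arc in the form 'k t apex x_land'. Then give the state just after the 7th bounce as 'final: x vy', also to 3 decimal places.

1 5.202 42.059 57.175
2 4.041 20.024 101.586
3 2.788 9.534 132.229
4 1.924 4.539 153.373
5 1.328 2.161 167.962
6 0.916 1.029 178.029
7 0.632 0.490 184.974
final: 184.974 2.139

Arc 1: start y=16.690, vy=22.310 → t=5.202, apex=42.059, x_land=57.175, impact vy=-28.726
  bounce: vy ← 0.69·28.726 = 19.821
Arc 2: start y=0.000, vy=19.821 → t=4.041, apex=20.024, x_land=101.586, impact vy=-19.821
  bounce: vy ← 0.69·19.821 = 13.677
Arc 3: start y=0.000, vy=13.677 → t=2.788, apex=9.534, x_land=132.229, impact vy=-13.677
  bounce: vy ← 0.69·13.677 = 9.437
Arc 4: start y=0.000, vy=9.437 → t=1.924, apex=4.539, x_land=153.373, impact vy=-9.437
  bounce: vy ← 0.69·9.437 = 6.511
Arc 5: start y=0.000, vy=6.511 → t=1.328, apex=2.161, x_land=167.962, impact vy=-6.511
  bounce: vy ← 0.69·6.511 = 4.493
Arc 6: start y=0.000, vy=4.493 → t=0.916, apex=1.029, x_land=178.029, impact vy=-4.493
  bounce: vy ← 0.69·4.493 = 3.100
Arc 7: start y=0.000, vy=3.100 → t=0.632, apex=0.490, x_land=184.974, impact vy=-3.100
  bounce: vy ← 0.69·3.100 = 2.139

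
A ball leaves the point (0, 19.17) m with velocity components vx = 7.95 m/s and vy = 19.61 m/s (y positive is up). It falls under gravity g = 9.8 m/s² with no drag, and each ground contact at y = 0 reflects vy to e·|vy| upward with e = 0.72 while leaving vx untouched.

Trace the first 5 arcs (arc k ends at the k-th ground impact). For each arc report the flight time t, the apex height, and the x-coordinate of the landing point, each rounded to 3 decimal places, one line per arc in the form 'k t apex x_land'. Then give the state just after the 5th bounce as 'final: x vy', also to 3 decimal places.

Arc 1: start y=19.170, vy=19.610 → t=4.815, apex=38.790, x_land=38.276, impact vy=-27.573
  bounce: vy ← 0.72·27.573 = 19.853
Arc 2: start y=0.000, vy=19.853 → t=4.052, apex=20.109, x_land=70.486, impact vy=-19.853
  bounce: vy ← 0.72·19.853 = 14.294
Arc 3: start y=0.000, vy=14.294 → t=2.917, apex=10.424, x_land=93.678, impact vy=-14.294
  bounce: vy ← 0.72·14.294 = 10.292
Arc 4: start y=0.000, vy=10.292 → t=2.100, apex=5.404, x_land=110.375, impact vy=-10.292
  bounce: vy ← 0.72·10.292 = 7.410
Arc 5: start y=0.000, vy=7.410 → t=1.512, apex=2.801, x_land=122.398, impact vy=-7.410
  bounce: vy ← 0.72·7.410 = 5.335

1 4.815 38.790 38.276
2 4.052 20.109 70.486
3 2.917 10.424 93.678
4 2.100 5.404 110.375
5 1.512 2.801 122.398
final: 122.398 5.335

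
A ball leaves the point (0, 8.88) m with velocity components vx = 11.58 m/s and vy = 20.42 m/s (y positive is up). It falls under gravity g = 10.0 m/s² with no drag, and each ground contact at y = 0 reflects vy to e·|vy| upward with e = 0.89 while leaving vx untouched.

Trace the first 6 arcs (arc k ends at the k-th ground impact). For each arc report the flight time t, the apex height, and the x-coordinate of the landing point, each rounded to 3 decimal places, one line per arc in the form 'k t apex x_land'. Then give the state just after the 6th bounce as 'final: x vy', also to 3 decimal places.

Arc 1: start y=8.880, vy=20.420 → t=4.480, apex=29.729, x_land=51.883, impact vy=-24.384
  bounce: vy ← 0.89·24.384 = 21.702
Arc 2: start y=0.000, vy=21.702 → t=4.340, apex=23.548, x_land=102.144, impact vy=-21.702
  bounce: vy ← 0.89·21.702 = 19.315
Arc 3: start y=0.000, vy=19.315 → t=3.863, apex=18.653, x_land=146.877, impact vy=-19.315
  bounce: vy ← 0.89·19.315 = 17.190
Arc 4: start y=0.000, vy=17.190 → t=3.438, apex=14.775, x_land=186.688, impact vy=-17.190
  bounce: vy ← 0.89·17.190 = 15.299
Arc 5: start y=0.000, vy=15.299 → t=3.060, apex=11.703, x_land=222.121, impact vy=-15.299
  bounce: vy ← 0.89·15.299 = 13.616
Arc 6: start y=0.000, vy=13.616 → t=2.723, apex=9.270, x_land=253.656, impact vy=-13.616
  bounce: vy ← 0.89·13.616 = 12.118

1 4.480 29.729 51.883
2 4.340 23.548 102.144
3 3.863 18.653 146.877
4 3.438 14.775 186.688
5 3.060 11.703 222.121
6 2.723 9.270 253.656
final: 253.656 12.118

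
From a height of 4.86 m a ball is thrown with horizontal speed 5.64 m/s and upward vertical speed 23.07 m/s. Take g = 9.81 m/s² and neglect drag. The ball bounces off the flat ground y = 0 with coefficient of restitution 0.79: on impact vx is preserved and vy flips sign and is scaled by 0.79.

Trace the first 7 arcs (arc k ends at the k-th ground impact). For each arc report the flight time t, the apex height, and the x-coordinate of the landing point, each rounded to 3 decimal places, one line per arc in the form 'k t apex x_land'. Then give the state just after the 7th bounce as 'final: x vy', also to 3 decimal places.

Arc 1: start y=4.860, vy=23.070 → t=4.905, apex=31.987, x_land=27.666, impact vy=-25.052
  bounce: vy ← 0.79·25.052 = 19.791
Arc 2: start y=0.000, vy=19.791 → t=4.035, apex=19.963, x_land=50.422, impact vy=-19.791
  bounce: vy ← 0.79·19.791 = 15.635
Arc 3: start y=0.000, vy=15.635 → t=3.187, apex=12.459, x_land=68.400, impact vy=-15.635
  bounce: vy ← 0.79·15.635 = 12.351
Arc 4: start y=0.000, vy=12.351 → t=2.518, apex=7.776, x_land=82.602, impact vy=-12.351
  bounce: vy ← 0.79·12.351 = 9.758
Arc 5: start y=0.000, vy=9.758 → t=1.989, apex=4.853, x_land=93.822, impact vy=-9.758
  bounce: vy ← 0.79·9.758 = 7.708
Arc 6: start y=0.000, vy=7.708 → t=1.572, apex=3.029, x_land=102.685, impact vy=-7.708
  bounce: vy ← 0.79·7.708 = 6.090
Arc 7: start y=0.000, vy=6.090 → t=1.242, apex=1.890, x_land=109.688, impact vy=-6.090
  bounce: vy ← 0.79·6.090 = 4.811

1 4.905 31.987 27.666
2 4.035 19.963 50.422
3 3.187 12.459 68.400
4 2.518 7.776 82.602
5 1.989 4.853 93.822
6 1.572 3.029 102.685
7 1.242 1.890 109.688
final: 109.688 4.811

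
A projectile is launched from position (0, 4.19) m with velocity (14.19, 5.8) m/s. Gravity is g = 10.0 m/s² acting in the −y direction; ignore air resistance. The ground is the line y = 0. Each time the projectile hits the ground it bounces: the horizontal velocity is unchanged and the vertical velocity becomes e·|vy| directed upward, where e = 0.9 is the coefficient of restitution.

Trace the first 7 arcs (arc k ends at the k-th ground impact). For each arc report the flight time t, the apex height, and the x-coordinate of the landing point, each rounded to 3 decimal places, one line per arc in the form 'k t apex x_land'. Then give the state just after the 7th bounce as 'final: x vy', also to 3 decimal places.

Arc 1: start y=4.190, vy=5.800 → t=1.664, apex=5.872, x_land=23.608, impact vy=-10.837
  bounce: vy ← 0.9·10.837 = 9.753
Arc 2: start y=0.000, vy=9.753 → t=1.951, apex=4.756, x_land=51.288, impact vy=-9.753
  bounce: vy ← 0.9·9.753 = 8.778
Arc 3: start y=0.000, vy=8.778 → t=1.756, apex=3.853, x_land=76.199, impact vy=-8.778
  bounce: vy ← 0.9·8.778 = 7.900
Arc 4: start y=0.000, vy=7.900 → t=1.580, apex=3.121, x_land=98.620, impact vy=-7.900
  bounce: vy ← 0.9·7.900 = 7.110
Arc 5: start y=0.000, vy=7.110 → t=1.422, apex=2.528, x_land=118.799, impact vy=-7.110
  bounce: vy ← 0.9·7.110 = 6.399
Arc 6: start y=0.000, vy=6.399 → t=1.280, apex=2.047, x_land=136.959, impact vy=-6.399
  bounce: vy ← 0.9·6.399 = 5.759
Arc 7: start y=0.000, vy=5.759 → t=1.152, apex=1.658, x_land=153.304, impact vy=-5.759
  bounce: vy ← 0.9·5.759 = 5.183

1 1.664 5.872 23.608
2 1.951 4.756 51.288
3 1.756 3.853 76.199
4 1.580 3.121 98.620
5 1.422 2.528 118.799
6 1.280 2.047 136.959
7 1.152 1.658 153.304
final: 153.304 5.183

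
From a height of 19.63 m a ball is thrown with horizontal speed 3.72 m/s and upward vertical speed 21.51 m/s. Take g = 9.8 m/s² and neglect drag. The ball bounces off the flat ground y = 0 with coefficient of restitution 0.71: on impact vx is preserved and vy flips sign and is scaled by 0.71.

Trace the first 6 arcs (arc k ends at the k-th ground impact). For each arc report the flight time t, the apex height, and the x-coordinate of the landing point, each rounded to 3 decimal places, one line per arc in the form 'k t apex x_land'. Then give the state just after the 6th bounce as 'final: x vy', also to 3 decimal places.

1 5.165 43.236 19.215
2 4.218 21.795 34.906
3 2.995 10.987 46.047
4 2.126 5.539 53.957
5 1.510 2.792 59.573
6 1.072 1.407 63.561
final: 63.561 3.729

Arc 1: start y=19.630, vy=21.510 → t=5.165, apex=43.236, x_land=19.215, impact vy=-29.111
  bounce: vy ← 0.71·29.111 = 20.669
Arc 2: start y=0.000, vy=20.669 → t=4.218, apex=21.795, x_land=34.906, impact vy=-20.669
  bounce: vy ← 0.71·20.669 = 14.675
Arc 3: start y=0.000, vy=14.675 → t=2.995, apex=10.987, x_land=46.047, impact vy=-14.675
  bounce: vy ← 0.71·14.675 = 10.419
Arc 4: start y=0.000, vy=10.419 → t=2.126, apex=5.539, x_land=53.957, impact vy=-10.419
  bounce: vy ← 0.71·10.419 = 7.397
Arc 5: start y=0.000, vy=7.397 → t=1.510, apex=2.792, x_land=59.573, impact vy=-7.397
  bounce: vy ← 0.71·7.397 = 5.252
Arc 6: start y=0.000, vy=5.252 → t=1.072, apex=1.407, x_land=63.561, impact vy=-5.252
  bounce: vy ← 0.71·5.252 = 3.729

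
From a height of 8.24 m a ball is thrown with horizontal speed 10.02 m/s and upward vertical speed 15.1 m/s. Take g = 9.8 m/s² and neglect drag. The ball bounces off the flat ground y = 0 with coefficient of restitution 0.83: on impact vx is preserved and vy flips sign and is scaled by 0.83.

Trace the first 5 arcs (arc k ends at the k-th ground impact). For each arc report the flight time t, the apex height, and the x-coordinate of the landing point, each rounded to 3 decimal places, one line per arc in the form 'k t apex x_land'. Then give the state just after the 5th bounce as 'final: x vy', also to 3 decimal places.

1 3.555 19.873 35.618
2 3.343 13.691 69.116
3 2.775 9.431 96.918
4 2.303 6.497 119.995
5 1.912 4.476 139.148
final: 139.148 7.774

Arc 1: start y=8.240, vy=15.100 → t=3.555, apex=19.873, x_land=35.618, impact vy=-19.736
  bounce: vy ← 0.83·19.736 = 16.381
Arc 2: start y=0.000, vy=16.381 → t=3.343, apex=13.691, x_land=69.116, impact vy=-16.381
  bounce: vy ← 0.83·16.381 = 13.596
Arc 3: start y=0.000, vy=13.596 → t=2.775, apex=9.431, x_land=96.918, impact vy=-13.596
  bounce: vy ← 0.83·13.596 = 11.285
Arc 4: start y=0.000, vy=11.285 → t=2.303, apex=6.497, x_land=119.995, impact vy=-11.285
  bounce: vy ← 0.83·11.285 = 9.366
Arc 5: start y=0.000, vy=9.366 → t=1.912, apex=4.476, x_land=139.148, impact vy=-9.366
  bounce: vy ← 0.83·9.366 = 7.774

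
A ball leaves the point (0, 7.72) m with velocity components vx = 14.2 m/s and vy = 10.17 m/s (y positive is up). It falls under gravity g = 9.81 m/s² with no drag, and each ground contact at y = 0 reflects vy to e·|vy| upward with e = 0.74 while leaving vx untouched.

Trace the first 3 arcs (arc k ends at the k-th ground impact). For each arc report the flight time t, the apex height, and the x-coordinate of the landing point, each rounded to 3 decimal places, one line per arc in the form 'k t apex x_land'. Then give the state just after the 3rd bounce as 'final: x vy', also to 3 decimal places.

Arc 1: start y=7.720, vy=10.170 → t=2.664, apex=12.992, x_land=37.831, impact vy=-15.965
  bounce: vy ← 0.74·15.965 = 11.814
Arc 2: start y=0.000, vy=11.814 → t=2.409, apex=7.114, x_land=72.034, impact vy=-11.814
  bounce: vy ← 0.74·11.814 = 8.743
Arc 3: start y=0.000, vy=8.743 → t=1.782, apex=3.896, x_land=97.344, impact vy=-8.743
  bounce: vy ← 0.74·8.743 = 6.470

1 2.664 12.992 37.831
2 2.409 7.114 72.034
3 1.782 3.896 97.344
final: 97.344 6.470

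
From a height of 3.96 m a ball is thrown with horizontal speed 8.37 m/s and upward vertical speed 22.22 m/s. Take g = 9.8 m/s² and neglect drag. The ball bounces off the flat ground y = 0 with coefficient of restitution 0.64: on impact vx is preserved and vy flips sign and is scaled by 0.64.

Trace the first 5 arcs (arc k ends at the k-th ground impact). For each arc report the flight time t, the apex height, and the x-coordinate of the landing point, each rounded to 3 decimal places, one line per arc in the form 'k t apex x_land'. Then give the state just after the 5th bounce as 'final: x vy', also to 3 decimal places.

1 4.706 29.150 39.393
2 3.122 11.940 65.524
3 1.998 4.891 82.248
4 1.279 2.003 92.951
5 0.818 0.821 99.801
final: 99.801 2.567

Arc 1: start y=3.960, vy=22.220 → t=4.706, apex=29.150, x_land=39.393, impact vy=-23.903
  bounce: vy ← 0.64·23.903 = 15.298
Arc 2: start y=0.000, vy=15.298 → t=3.122, apex=11.940, x_land=65.524, impact vy=-15.298
  bounce: vy ← 0.64·15.298 = 9.791
Arc 3: start y=0.000, vy=9.791 → t=1.998, apex=4.891, x_land=82.248, impact vy=-9.791
  bounce: vy ← 0.64·9.791 = 6.266
Arc 4: start y=0.000, vy=6.266 → t=1.279, apex=2.003, x_land=92.951, impact vy=-6.266
  bounce: vy ← 0.64·6.266 = 4.010
Arc 5: start y=0.000, vy=4.010 → t=0.818, apex=0.821, x_land=99.801, impact vy=-4.010
  bounce: vy ← 0.64·4.010 = 2.567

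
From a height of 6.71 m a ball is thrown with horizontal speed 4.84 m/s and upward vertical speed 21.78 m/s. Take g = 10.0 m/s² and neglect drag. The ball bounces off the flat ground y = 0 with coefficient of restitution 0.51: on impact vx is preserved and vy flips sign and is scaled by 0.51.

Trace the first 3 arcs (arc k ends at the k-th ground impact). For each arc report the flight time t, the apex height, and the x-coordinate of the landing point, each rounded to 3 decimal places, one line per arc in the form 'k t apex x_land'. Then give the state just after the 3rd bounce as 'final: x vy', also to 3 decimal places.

1 4.645 30.428 22.481
2 2.516 7.914 34.660
3 1.283 2.059 40.871
final: 40.871 3.272

Arc 1: start y=6.710, vy=21.780 → t=4.645, apex=30.428, x_land=22.481, impact vy=-24.669
  bounce: vy ← 0.51·24.669 = 12.581
Arc 2: start y=0.000, vy=12.581 → t=2.516, apex=7.914, x_land=34.660, impact vy=-12.581
  bounce: vy ← 0.51·12.581 = 6.416
Arc 3: start y=0.000, vy=6.416 → t=1.283, apex=2.059, x_land=40.871, impact vy=-6.416
  bounce: vy ← 0.51·6.416 = 3.272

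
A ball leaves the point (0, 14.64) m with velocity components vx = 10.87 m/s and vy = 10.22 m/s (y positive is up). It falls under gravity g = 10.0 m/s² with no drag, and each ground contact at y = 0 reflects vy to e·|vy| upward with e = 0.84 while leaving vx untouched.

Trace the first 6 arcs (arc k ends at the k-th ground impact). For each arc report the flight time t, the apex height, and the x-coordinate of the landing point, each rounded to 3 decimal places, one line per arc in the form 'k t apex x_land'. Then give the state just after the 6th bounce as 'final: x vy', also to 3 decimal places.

Arc 1: start y=14.640, vy=10.220 → t=3.015, apex=19.862, x_land=32.774, impact vy=-19.931
  bounce: vy ← 0.84·19.931 = 16.742
Arc 2: start y=0.000, vy=16.742 → t=3.348, apex=14.015, x_land=69.172, impact vy=-16.742
  bounce: vy ← 0.84·16.742 = 14.063
Arc 3: start y=0.000, vy=14.063 → t=2.813, apex=9.889, x_land=99.745, impact vy=-14.063
  bounce: vy ← 0.84·14.063 = 11.813
Arc 4: start y=0.000, vy=11.813 → t=2.363, apex=6.978, x_land=125.427, impact vy=-11.813
  bounce: vy ← 0.84·11.813 = 9.923
Arc 5: start y=0.000, vy=9.923 → t=1.985, apex=4.923, x_land=147.000, impact vy=-9.923
  bounce: vy ← 0.84·9.923 = 8.335
Arc 6: start y=0.000, vy=8.335 → t=1.667, apex=3.474, x_land=165.121, impact vy=-8.335
  bounce: vy ← 0.84·8.335 = 7.002

1 3.015 19.862 32.774
2 3.348 14.015 69.172
3 2.813 9.889 99.745
4 2.363 6.978 125.427
5 1.985 4.923 147.000
6 1.667 3.474 165.121
final: 165.121 7.002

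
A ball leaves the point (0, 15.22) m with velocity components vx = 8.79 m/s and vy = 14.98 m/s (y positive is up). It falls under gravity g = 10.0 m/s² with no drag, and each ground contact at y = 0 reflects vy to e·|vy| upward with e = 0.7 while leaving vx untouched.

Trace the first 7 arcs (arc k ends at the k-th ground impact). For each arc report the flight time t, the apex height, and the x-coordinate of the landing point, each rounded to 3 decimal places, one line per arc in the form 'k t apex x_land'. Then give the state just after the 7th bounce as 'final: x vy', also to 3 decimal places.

1 3.798 26.440 33.381
2 3.219 12.956 61.679
3 2.254 6.348 81.488
4 1.578 3.111 95.354
5 1.104 1.524 105.061
6 0.773 0.747 111.855
7 0.541 0.366 116.611
final: 116.611 1.894

Arc 1: start y=15.220, vy=14.980 → t=3.798, apex=26.440, x_land=33.381, impact vy=-22.996
  bounce: vy ← 0.7·22.996 = 16.097
Arc 2: start y=0.000, vy=16.097 → t=3.219, apex=12.956, x_land=61.679, impact vy=-16.097
  bounce: vy ← 0.7·16.097 = 11.268
Arc 3: start y=0.000, vy=11.268 → t=2.254, apex=6.348, x_land=81.488, impact vy=-11.268
  bounce: vy ← 0.7·11.268 = 7.888
Arc 4: start y=0.000, vy=7.888 → t=1.578, apex=3.111, x_land=95.354, impact vy=-7.888
  bounce: vy ← 0.7·7.888 = 5.521
Arc 5: start y=0.000, vy=5.521 → t=1.104, apex=1.524, x_land=105.061, impact vy=-5.521
  bounce: vy ← 0.7·5.521 = 3.865
Arc 6: start y=0.000, vy=3.865 → t=0.773, apex=0.747, x_land=111.855, impact vy=-3.865
  bounce: vy ← 0.7·3.865 = 2.705
Arc 7: start y=0.000, vy=2.705 → t=0.541, apex=0.366, x_land=116.611, impact vy=-2.705
  bounce: vy ← 0.7·2.705 = 1.894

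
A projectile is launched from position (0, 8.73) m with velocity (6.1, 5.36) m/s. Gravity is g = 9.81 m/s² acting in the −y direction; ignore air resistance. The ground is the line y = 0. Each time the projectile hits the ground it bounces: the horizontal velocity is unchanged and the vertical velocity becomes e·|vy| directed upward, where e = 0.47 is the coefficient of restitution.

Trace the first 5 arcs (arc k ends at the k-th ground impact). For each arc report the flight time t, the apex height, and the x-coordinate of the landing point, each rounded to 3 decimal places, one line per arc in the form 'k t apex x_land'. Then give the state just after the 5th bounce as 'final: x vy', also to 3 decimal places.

1 1.988 10.194 12.127
2 1.355 2.252 20.393
3 0.637 0.497 24.279
4 0.299 0.110 26.105
5 0.141 0.024 26.963
final: 26.963 0.324

Arc 1: start y=8.730, vy=5.360 → t=1.988, apex=10.194, x_land=12.127, impact vy=-14.143
  bounce: vy ← 0.47·14.143 = 6.647
Arc 2: start y=0.000, vy=6.647 → t=1.355, apex=2.252, x_land=20.393, impact vy=-6.647
  bounce: vy ← 0.47·6.647 = 3.124
Arc 3: start y=0.000, vy=3.124 → t=0.637, apex=0.497, x_land=24.279, impact vy=-3.124
  bounce: vy ← 0.47·3.124 = 1.468
Arc 4: start y=0.000, vy=1.468 → t=0.299, apex=0.110, x_land=26.105, impact vy=-1.468
  bounce: vy ← 0.47·1.468 = 0.690
Arc 5: start y=0.000, vy=0.690 → t=0.141, apex=0.024, x_land=26.963, impact vy=-0.690
  bounce: vy ← 0.47·0.690 = 0.324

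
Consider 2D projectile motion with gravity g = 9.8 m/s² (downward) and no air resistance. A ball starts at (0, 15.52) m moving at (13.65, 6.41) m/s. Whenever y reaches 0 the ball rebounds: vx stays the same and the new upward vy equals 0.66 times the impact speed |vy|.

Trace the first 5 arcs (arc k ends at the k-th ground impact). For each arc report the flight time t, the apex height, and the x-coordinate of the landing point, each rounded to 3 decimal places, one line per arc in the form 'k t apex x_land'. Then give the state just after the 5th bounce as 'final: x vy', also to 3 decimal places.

1 2.550 17.616 34.810
2 2.503 7.674 68.974
3 1.652 3.343 91.522
4 1.090 1.456 106.404
5 0.720 0.634 116.226
final: 116.226 2.327

Arc 1: start y=15.520, vy=6.410 → t=2.550, apex=17.616, x_land=34.810, impact vy=-18.582
  bounce: vy ← 0.66·18.582 = 12.264
Arc 2: start y=0.000, vy=12.264 → t=2.503, apex=7.674, x_land=68.974, impact vy=-12.264
  bounce: vy ← 0.66·12.264 = 8.094
Arc 3: start y=0.000, vy=8.094 → t=1.652, apex=3.343, x_land=91.522, impact vy=-8.094
  bounce: vy ← 0.66·8.094 = 5.342
Arc 4: start y=0.000, vy=5.342 → t=1.090, apex=1.456, x_land=106.404, impact vy=-5.342
  bounce: vy ← 0.66·5.342 = 3.526
Arc 5: start y=0.000, vy=3.526 → t=0.720, apex=0.634, x_land=116.226, impact vy=-3.526
  bounce: vy ← 0.66·3.526 = 2.327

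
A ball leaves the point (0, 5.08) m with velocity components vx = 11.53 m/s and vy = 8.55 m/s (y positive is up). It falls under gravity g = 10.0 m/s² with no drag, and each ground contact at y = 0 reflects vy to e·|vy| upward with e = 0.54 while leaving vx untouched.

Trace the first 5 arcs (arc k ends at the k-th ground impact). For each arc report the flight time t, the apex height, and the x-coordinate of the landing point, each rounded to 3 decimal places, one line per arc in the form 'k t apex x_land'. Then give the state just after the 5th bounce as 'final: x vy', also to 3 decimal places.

1 2.177 8.735 25.098
2 1.427 2.547 41.557
3 0.771 0.743 50.445
4 0.416 0.217 55.244
5 0.225 0.063 57.836
final: 57.836 0.607

Arc 1: start y=5.080, vy=8.550 → t=2.177, apex=8.735, x_land=25.098, impact vy=-13.218
  bounce: vy ← 0.54·13.218 = 7.137
Arc 2: start y=0.000, vy=7.137 → t=1.427, apex=2.547, x_land=41.557, impact vy=-7.137
  bounce: vy ← 0.54·7.137 = 3.854
Arc 3: start y=0.000, vy=3.854 → t=0.771, apex=0.743, x_land=50.445, impact vy=-3.854
  bounce: vy ← 0.54·3.854 = 2.081
Arc 4: start y=0.000, vy=2.081 → t=0.416, apex=0.217, x_land=55.244, impact vy=-2.081
  bounce: vy ← 0.54·2.081 = 1.124
Arc 5: start y=0.000, vy=1.124 → t=0.225, apex=0.063, x_land=57.836, impact vy=-1.124
  bounce: vy ← 0.54·1.124 = 0.607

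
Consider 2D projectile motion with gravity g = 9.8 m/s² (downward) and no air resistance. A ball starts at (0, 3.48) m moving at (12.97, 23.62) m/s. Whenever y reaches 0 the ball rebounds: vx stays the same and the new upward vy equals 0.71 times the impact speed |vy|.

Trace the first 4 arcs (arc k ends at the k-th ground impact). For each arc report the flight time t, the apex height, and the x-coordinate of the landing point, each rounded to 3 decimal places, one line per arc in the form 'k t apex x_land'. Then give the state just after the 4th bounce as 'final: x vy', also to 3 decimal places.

Arc 1: start y=3.480, vy=23.620 → t=4.963, apex=31.945, x_land=64.377, impact vy=-25.022
  bounce: vy ← 0.71·25.022 = 17.766
Arc 2: start y=0.000, vy=17.766 → t=3.626, apex=16.103, x_land=111.401, impact vy=-17.766
  bounce: vy ← 0.71·17.766 = 12.614
Arc 3: start y=0.000, vy=12.614 → t=2.574, apex=8.118, x_land=144.789, impact vy=-12.614
  bounce: vy ← 0.71·12.614 = 8.956
Arc 4: start y=0.000, vy=8.956 → t=1.828, apex=4.092, x_land=168.494, impact vy=-8.956
  bounce: vy ← 0.71·8.956 = 6.359

1 4.963 31.945 64.377
2 3.626 16.103 111.401
3 2.574 8.118 144.789
4 1.828 4.092 168.494
final: 168.494 6.359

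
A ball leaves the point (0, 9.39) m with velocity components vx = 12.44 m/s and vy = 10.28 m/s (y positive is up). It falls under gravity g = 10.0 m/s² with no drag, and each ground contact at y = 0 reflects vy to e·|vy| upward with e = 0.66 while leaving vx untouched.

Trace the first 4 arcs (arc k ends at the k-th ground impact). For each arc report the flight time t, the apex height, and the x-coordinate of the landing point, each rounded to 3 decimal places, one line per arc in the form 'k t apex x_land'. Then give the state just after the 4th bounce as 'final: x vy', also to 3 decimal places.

Arc 1: start y=9.390, vy=10.280 → t=2.741, apex=14.674, x_land=34.100, impact vy=-17.131
  bounce: vy ← 0.66·17.131 = 11.307
Arc 2: start y=0.000, vy=11.307 → t=2.261, apex=6.392, x_land=62.230, impact vy=-11.307
  bounce: vy ← 0.66·11.307 = 7.462
Arc 3: start y=0.000, vy=7.462 → t=1.492, apex=2.784, x_land=80.797, impact vy=-7.462
  bounce: vy ← 0.66·7.462 = 4.925
Arc 4: start y=0.000, vy=4.925 → t=0.985, apex=1.213, x_land=93.050, impact vy=-4.925
  bounce: vy ← 0.66·4.925 = 3.251

1 2.741 14.674 34.100
2 2.261 6.392 62.230
3 1.492 2.784 80.797
4 0.985 1.213 93.050
final: 93.050 3.251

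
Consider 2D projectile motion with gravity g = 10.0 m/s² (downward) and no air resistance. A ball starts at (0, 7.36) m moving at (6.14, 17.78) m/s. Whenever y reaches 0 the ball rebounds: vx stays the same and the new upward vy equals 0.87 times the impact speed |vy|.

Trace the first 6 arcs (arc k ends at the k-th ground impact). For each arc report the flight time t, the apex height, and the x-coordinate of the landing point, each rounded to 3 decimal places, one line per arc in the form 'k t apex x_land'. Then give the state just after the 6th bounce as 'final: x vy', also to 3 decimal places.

1 3.931 23.166 24.133
2 3.745 17.535 47.130
3 3.258 13.272 67.137
4 2.835 10.046 84.543
5 2.466 7.603 99.686
6 2.146 5.755 112.861
final: 112.861 9.334

Arc 1: start y=7.360, vy=17.780 → t=3.931, apex=23.166, x_land=24.133, impact vy=-21.525
  bounce: vy ← 0.87·21.525 = 18.727
Arc 2: start y=0.000, vy=18.727 → t=3.745, apex=17.535, x_land=47.130, impact vy=-18.727
  bounce: vy ← 0.87·18.727 = 16.292
Arc 3: start y=0.000, vy=16.292 → t=3.258, apex=13.272, x_land=67.137, impact vy=-16.292
  bounce: vy ← 0.87·16.292 = 14.174
Arc 4: start y=0.000, vy=14.174 → t=2.835, apex=10.046, x_land=84.543, impact vy=-14.174
  bounce: vy ← 0.87·14.174 = 12.332
Arc 5: start y=0.000, vy=12.332 → t=2.466, apex=7.603, x_land=99.686, impact vy=-12.332
  bounce: vy ← 0.87·12.332 = 10.729
Arc 6: start y=0.000, vy=10.729 → t=2.146, apex=5.755, x_land=112.861, impact vy=-10.729
  bounce: vy ← 0.87·10.729 = 9.334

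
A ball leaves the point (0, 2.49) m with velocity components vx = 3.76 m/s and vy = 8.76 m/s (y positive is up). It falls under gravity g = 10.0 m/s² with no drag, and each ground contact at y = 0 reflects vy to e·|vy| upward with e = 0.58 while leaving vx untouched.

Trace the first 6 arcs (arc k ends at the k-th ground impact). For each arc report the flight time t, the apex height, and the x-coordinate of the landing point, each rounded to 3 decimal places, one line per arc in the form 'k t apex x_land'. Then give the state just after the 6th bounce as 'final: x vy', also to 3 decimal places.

1 2.001 6.327 7.523
2 1.305 2.128 12.430
3 0.757 0.716 15.275
4 0.439 0.241 16.926
5 0.255 0.081 17.883
6 0.148 0.027 18.438
final: 18.438 0.428

Arc 1: start y=2.490, vy=8.760 → t=2.001, apex=6.327, x_land=7.523, impact vy=-11.249
  bounce: vy ← 0.58·11.249 = 6.524
Arc 2: start y=0.000, vy=6.524 → t=1.305, apex=2.128, x_land=12.430, impact vy=-6.524
  bounce: vy ← 0.58·6.524 = 3.784
Arc 3: start y=0.000, vy=3.784 → t=0.757, apex=0.716, x_land=15.275, impact vy=-3.784
  bounce: vy ← 0.58·3.784 = 2.195
Arc 4: start y=0.000, vy=2.195 → t=0.439, apex=0.241, x_land=16.926, impact vy=-2.195
  bounce: vy ← 0.58·2.195 = 1.273
Arc 5: start y=0.000, vy=1.273 → t=0.255, apex=0.081, x_land=17.883, impact vy=-1.273
  bounce: vy ← 0.58·1.273 = 0.738
Arc 6: start y=0.000, vy=0.738 → t=0.148, apex=0.027, x_land=18.438, impact vy=-0.738
  bounce: vy ← 0.58·0.738 = 0.428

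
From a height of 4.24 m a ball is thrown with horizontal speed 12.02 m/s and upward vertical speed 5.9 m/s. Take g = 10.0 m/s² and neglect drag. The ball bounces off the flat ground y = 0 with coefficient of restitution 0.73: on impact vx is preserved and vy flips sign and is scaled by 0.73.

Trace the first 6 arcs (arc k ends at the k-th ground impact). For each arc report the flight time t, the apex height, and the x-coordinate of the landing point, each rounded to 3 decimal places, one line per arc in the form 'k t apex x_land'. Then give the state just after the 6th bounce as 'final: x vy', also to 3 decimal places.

1 1.684 5.981 20.238
2 1.597 3.187 39.431
3 1.166 1.698 53.441
4 0.851 0.905 63.669
5 0.621 0.482 71.136
6 0.453 0.257 76.586
final: 76.586 1.655

Arc 1: start y=4.240, vy=5.900 → t=1.684, apex=5.981, x_land=20.238, impact vy=-10.937
  bounce: vy ← 0.73·10.937 = 7.984
Arc 2: start y=0.000, vy=7.984 → t=1.597, apex=3.187, x_land=39.431, impact vy=-7.984
  bounce: vy ← 0.73·7.984 = 5.828
Arc 3: start y=0.000, vy=5.828 → t=1.166, apex=1.698, x_land=53.441, impact vy=-5.828
  bounce: vy ← 0.73·5.828 = 4.255
Arc 4: start y=0.000, vy=4.255 → t=0.851, apex=0.905, x_land=63.669, impact vy=-4.255
  bounce: vy ← 0.73·4.255 = 3.106
Arc 5: start y=0.000, vy=3.106 → t=0.621, apex=0.482, x_land=71.136, impact vy=-3.106
  bounce: vy ← 0.73·3.106 = 2.267
Arc 6: start y=0.000, vy=2.267 → t=0.453, apex=0.257, x_land=76.586, impact vy=-2.267
  bounce: vy ← 0.73·2.267 = 1.655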